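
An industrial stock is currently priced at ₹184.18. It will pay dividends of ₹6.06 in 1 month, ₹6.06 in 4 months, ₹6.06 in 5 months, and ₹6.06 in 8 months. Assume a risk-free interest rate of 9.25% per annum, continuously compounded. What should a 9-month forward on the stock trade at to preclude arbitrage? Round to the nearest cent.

₹172.31

PV(dividends) I = 6.06·e^(−0.0925·1/12) + 6.06·e^(−0.0925·4/12) + 6.06·e^(−0.0925·5/12) + 6.06·e^(−0.0925·8/12)
I = 6.0135 + 5.8760 + 5.8309 + 5.6976 = 23.4180
F = (S − I)·e^(rT) = (184.18 − 23.4180) · e^(0.0925·9/12)
= 160.7620 · e^0.069375 = 160.7620 × 1.071838 = ₹172.31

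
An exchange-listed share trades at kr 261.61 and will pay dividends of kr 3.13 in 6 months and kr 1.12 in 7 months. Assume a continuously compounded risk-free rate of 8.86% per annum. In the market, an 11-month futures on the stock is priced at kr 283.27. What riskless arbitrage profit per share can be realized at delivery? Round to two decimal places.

PV(dividends) I = 3.13·e^(−0.0886·6/12) + 1.12·e^(−0.0886·7/12) = 4.0580
Fair futures F* = (S − I)·e^(rT) = (261.61 − 4.0580)·e^0.081217 = 257.5520 × 1.084606 = 279.3424
Market kr 283.27 > fair 279.3424: forward overpriced → cash-and-carry (borrow at r, buy the stock and collect the dividends, short the forward).
Profit at T = |F_mkt − F*| = |283.27 − 279.3424| = kr 3.93 per share

kr 3.93 per share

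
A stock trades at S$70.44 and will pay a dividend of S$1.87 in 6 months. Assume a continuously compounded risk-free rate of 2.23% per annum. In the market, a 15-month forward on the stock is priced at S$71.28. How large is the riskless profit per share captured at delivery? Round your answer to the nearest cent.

S$0.75 per share

PV(dividends) I = 1.87·e^(−0.0223·6/12) = 1.8493
Fair forward F* = (S − I)·e^(rT) = (70.44 − 1.8493)·e^0.027875 = 68.5907 × 1.028267 = 70.5296
Market S$71.28 > fair 70.5296: forward overpriced → cash-and-carry (borrow at r, buy the stock and collect the dividends, short the forward).
Profit at T = |F_mkt − F*| = |71.28 − 70.5296| = S$0.75 per share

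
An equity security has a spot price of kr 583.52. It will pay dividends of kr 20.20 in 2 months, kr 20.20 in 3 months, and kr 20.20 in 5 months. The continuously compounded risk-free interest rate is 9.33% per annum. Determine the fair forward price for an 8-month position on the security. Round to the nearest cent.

PV(dividends) I = 20.20·e^(−0.0933·2/12) + 20.20·e^(−0.0933·3/12) + 20.20·e^(−0.0933·5/12)
I = 19.8883 + 19.7343 + 19.4298 = 59.0524
F = (S − I)·e^(rT) = (583.52 − 59.0524) · e^(0.0933·8/12)
= 524.4676 · e^0.062200 = 524.4676 × 1.064175 = kr 558.13

kr 558.13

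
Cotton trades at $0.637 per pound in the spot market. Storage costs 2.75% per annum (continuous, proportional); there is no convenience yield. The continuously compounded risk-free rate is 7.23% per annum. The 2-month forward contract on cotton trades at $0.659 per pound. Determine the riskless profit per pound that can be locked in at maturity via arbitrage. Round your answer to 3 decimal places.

Fair forward: F* = S·e^(carry·T), with carry = (r + u) = 0.0723 + 0.0275 = 0.0998
F* = 0.637 · e^(0.0998 × 2/12) = 0.637 · e^0.016633 = 0.637 × 1.016772 = $0.6477
Market $0.659 > fair $0.6477: forward overpriced → cash-and-carry (buy spot, short the forward).
At maturity, profit = |F_mkt − F*| = |0.659 − 0.6477| = $0.011 per pound

$0.011 per pound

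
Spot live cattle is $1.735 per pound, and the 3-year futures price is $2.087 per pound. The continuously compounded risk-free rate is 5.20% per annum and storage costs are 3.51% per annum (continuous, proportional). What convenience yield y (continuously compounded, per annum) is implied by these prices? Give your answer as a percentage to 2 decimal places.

F = S·e^((r+u−y)T) ⇒ (r+u−y) = ln(F/S)/T
ln(2.087/1.735) = 0.184720; /T ⇒ 0.061573
y = r + u − ln(F/S)/T = 0.0520 + 0.0351 − 0.061573 = 0.025527
y = 2.55%

2.55%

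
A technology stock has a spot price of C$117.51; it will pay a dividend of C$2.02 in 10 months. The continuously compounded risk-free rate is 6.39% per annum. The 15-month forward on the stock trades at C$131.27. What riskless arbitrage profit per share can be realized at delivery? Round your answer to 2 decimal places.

C$6.06 per share

PV(dividends) I = 2.02·e^(−0.0639·10/12) = 1.9152
Fair forward F* = (S − I)·e^(rT) = (117.51 − 1.9152)·e^0.079875 = 115.5948 × 1.083152 = 125.2067
Market C$131.27 > fair 125.2067: forward overpriced → cash-and-carry (borrow at r, buy the stock and collect the dividends, short the forward).
Profit at T = |F_mkt − F*| = |131.27 − 125.2067| = C$6.06 per share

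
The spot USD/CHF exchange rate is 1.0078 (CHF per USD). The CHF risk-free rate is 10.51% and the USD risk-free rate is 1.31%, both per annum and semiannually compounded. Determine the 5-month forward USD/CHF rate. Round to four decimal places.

By covered interest parity, F = S · (1+r_CHF/2)^(2T) / (1+r_USD/2)^(2T)
= 1.0078 × 1.043604 / 1.005455 = 1.0078 × 1.037942
F = 1.0460 CHF per USD

1.0460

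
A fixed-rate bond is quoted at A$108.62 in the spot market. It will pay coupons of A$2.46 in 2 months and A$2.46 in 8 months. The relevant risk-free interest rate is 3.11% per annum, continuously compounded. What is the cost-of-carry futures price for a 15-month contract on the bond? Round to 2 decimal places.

PV(coupons) I = 2.46·e^(−0.0311·2/12) + 2.46·e^(−0.0311·8/12)
I = 2.4473 + 2.4095 = 4.8568
F = (S − I)·e^(rT) = (108.62 − 4.8568) · e^(0.0311·15/12)
= 103.7632 · e^0.038875 = 103.7632 × 1.039641 = A$107.88

A$107.88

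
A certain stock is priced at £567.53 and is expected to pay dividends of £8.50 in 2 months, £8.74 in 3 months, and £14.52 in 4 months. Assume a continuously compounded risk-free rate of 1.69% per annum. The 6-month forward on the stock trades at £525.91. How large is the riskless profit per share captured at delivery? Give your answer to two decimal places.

PV(dividends) I = 8.50·e^(−0.0169·2/12) + 8.74·e^(−0.0169·3/12) + 14.52·e^(−0.0169·4/12) = 31.6177
Fair forward F* = (S − I)·e^(rT) = (567.53 − 31.6177)·e^0.008450 = 535.9123 × 1.008486 = 540.4601
Market £525.91 < fair 540.4601: forward underpriced → reverse cash-and-carry (short the stock, invest proceeds at r, pay the dividends, go long the forward).
Profit at T = |F_mkt − F*| = |525.91 − 540.4601| = £14.55 per share

£14.55 per share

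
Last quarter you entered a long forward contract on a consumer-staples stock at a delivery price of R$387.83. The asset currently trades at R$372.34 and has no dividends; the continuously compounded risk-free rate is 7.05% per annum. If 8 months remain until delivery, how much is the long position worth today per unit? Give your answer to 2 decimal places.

R$2.32

Current fair forward for the remaining 8 months: F = S·e^(r·T), r = 0.0705
F = 372.34 · e^(0.0705 × 8/12) = 372.34 × 1.048122 = 390.2577
Value of long forward = (F − K)·e^(−rT) = (390.2577 − 387.83) · e^(−0.0705·8/12)
= 2.4277 × 0.954087 = 2.32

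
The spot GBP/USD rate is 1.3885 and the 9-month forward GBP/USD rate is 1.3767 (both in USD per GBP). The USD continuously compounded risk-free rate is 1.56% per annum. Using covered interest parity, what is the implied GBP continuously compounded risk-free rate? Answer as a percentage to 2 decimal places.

2.70%

F = S·e^((r_USD − r_GBP)T) ⇒ r_GBP = r_USD − ln(F/S)/T
ln(1.3767/1.3885) = -0.008535; /(9/12) = -0.011380
r_GBP = 0.0156 + 0.011380 = 0.026980
r_GBP = 2.70%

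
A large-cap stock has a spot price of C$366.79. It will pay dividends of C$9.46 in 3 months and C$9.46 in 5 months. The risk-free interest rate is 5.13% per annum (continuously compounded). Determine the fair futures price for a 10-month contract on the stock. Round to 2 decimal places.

PV(dividends) I = 9.46·e^(−0.0513·3/12) + 9.46·e^(−0.0513·5/12)
I = 9.3395 + 9.2599 = 18.5994
F = (S − I)·e^(rT) = (366.79 − 18.5994) · e^(0.0513·10/12)
= 348.1906 · e^0.042750 = 348.1906 × 1.043677 = C$363.40

C$363.40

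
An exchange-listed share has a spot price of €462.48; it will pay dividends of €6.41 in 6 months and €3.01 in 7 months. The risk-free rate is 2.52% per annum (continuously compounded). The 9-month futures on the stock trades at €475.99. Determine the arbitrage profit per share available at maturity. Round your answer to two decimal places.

PV(dividends) I = 6.41·e^(−0.0252·6/12) + 3.01·e^(−0.0252·7/12) = 9.2958
Fair futures F* = (S − I)·e^(rT) = (462.48 − 9.2958)·e^0.018900 = 453.1842 × 1.019080 = 461.8310
Market €475.99 > fair 461.8310: forward overpriced → cash-and-carry (borrow at r, buy the stock and collect the dividends, short the forward).
Profit at T = |F_mkt − F*| = |475.99 − 461.8310| = €14.16 per share

€14.16 per share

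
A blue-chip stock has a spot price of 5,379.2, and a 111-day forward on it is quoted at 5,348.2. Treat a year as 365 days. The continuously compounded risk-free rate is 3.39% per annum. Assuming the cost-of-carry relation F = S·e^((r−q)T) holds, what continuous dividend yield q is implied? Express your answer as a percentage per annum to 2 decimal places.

From F = S·e^((r−q)T): (r − q) = ln(F/S)/T
ln(5348.2/5379.2) = ln(0.994237) = -0.005780
(r − q) = -0.005780 / (111/365) = -0.019006
q = r − ln(F/S)/T = 0.0339 + 0.019006 = 0.052906
q = 5.29%

5.29%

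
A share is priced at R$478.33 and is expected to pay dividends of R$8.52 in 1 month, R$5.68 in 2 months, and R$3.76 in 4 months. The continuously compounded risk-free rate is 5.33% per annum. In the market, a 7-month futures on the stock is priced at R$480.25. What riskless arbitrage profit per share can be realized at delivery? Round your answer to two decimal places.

PV(dividends) I = 8.52·e^(−0.0533·1/12) + 5.68·e^(−0.0533·2/12) + 3.76·e^(−0.0533·4/12) = 17.8058
Fair futures F* = (S − I)·e^(rT) = (478.33 − 17.8058)·e^0.031092 = 460.5242 × 1.031580 = 475.0676
Market R$480.25 > fair 475.0676: forward overpriced → cash-and-carry (borrow at r, buy the stock and collect the dividends, short the forward).
Profit at T = |F_mkt − F*| = |480.25 − 475.0676| = R$5.18 per share

R$5.18 per share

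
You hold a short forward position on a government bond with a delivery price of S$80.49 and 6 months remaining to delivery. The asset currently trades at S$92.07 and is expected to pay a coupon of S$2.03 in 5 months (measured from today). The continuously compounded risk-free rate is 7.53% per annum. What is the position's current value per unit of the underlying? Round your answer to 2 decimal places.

-S$12.59

PV(remaining coupons) I = 2.03·e^(−0.0753·5/12) = 1.9673
Current forward F = (S − I)·e^(rT) = (92.07 − 1.9673)·e^(0.0753·6/12) = 90.1027 × 1.038368 = 93.5598
Value (long) = (F − K)·e^(−rT) = (93.5598 − 80.49) × 0.963050 = 12.5869
Short position value = −(long value) = -S$12.59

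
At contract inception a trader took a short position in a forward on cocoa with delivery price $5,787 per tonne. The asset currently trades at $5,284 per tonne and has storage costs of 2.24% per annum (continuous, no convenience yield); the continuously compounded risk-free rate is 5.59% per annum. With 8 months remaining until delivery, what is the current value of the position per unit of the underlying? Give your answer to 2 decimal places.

Current fair forward for the remaining 8 months: F = S·e^((r + u)·T), (r + u) = 0.0559 + 0.0224 = 0.0783
F = 5284 · e^(0.0783 × 8/12) = 5284 × 1.05358644 = 5567.1507
Value of long forward = (F − K)·e^(−rT) = (5567.1507 − 5787) · e^(−0.0559·8/12)
= -219.8493 × 0.96341919 = -211.81
Short position value = −(long value) = $211.81

$211.81 per tonne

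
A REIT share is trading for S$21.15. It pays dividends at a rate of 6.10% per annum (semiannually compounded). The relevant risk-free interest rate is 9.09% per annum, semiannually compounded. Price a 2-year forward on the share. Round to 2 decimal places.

F = S · (1+r/2)^(2T) / (1+q/2)^(2T)
= 21.15 × 1.194574 / 1.127696 = 21.15 × 1.059305
F = S$22.40

S$22.40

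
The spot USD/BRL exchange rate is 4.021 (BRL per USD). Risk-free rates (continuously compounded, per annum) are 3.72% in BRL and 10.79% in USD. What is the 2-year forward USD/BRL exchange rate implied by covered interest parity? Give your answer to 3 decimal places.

F = S·e^((r_BRL − r_USD)T) = 4.021 · e^((0.0372 − 0.1079) × 2)
= 4.021 · e^-0.141400 = 4.021 × 0.868142
F = 3.491 BRL per USD

3.491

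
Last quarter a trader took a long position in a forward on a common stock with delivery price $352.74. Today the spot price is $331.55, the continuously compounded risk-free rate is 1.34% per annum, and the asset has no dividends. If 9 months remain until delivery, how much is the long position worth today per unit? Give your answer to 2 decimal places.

Current fair forward for the remaining 9 months: F = S·e^(r·T), r = 0.0134
F = 331.55 · e^(0.0134 × 9/12) = 331.55 × 1.010101 = 334.8990
Value of long forward = (F − K)·e^(−rT) = (334.8990 − 352.74) · e^(−0.0134·9/12)
= -17.8410 × 0.990000 = -17.66

-$17.66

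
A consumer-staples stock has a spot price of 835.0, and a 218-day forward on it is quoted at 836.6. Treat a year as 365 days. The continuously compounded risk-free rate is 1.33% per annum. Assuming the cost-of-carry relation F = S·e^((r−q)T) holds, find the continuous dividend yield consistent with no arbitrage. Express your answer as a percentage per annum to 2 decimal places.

From F = S·e^((r−q)T): (r − q) = ln(F/S)/T
ln(836.6/835.0) = ln(1.001916) = 0.001914
(r − q) = 0.001914 / (218/365) = 0.003205
q = r − ln(F/S)/T = 0.0133 − 0.003205 = 0.010095
q = 1.01%

1.01%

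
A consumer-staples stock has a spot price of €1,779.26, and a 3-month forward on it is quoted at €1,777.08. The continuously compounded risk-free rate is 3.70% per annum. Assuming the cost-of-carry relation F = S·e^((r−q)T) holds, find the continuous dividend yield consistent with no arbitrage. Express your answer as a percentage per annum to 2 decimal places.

From F = S·e^((r−q)T): (r − q) = ln(F/S)/T
ln(1777.08/1779.26) = ln(0.998775) = -0.001226
(r − q) = -0.001226 / (3/12) = -0.004904
q = r − ln(F/S)/T = 0.0370 + 0.004904 = 0.041904
q = 4.19%

4.19%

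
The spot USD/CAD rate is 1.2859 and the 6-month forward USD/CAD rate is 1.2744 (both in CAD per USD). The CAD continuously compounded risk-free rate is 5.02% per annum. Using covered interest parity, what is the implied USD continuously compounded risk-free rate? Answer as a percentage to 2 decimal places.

6.82%

F = S·e^((r_CAD − r_USD)T) ⇒ r_USD = r_CAD − ln(F/S)/T
ln(1.2744/1.2859) = -0.008983; /(6/12) = -0.017966
r_USD = 0.0502 + 0.017966 = 0.068166
r_USD = 6.82%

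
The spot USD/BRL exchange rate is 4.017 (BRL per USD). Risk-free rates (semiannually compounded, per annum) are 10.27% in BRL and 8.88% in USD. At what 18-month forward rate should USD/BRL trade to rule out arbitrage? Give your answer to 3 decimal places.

4.098

By covered interest parity, F = S · (1+r_BRL/2)^(2T) / (1+r_USD/2)^(2T)
= 4.017 × 1.162096 / 1.139202 = 4.017 × 1.020097
F = 4.098 BRL per USD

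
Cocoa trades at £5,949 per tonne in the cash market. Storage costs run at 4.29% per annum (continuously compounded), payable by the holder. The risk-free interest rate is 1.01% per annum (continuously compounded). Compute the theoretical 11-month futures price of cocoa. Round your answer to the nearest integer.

£6,245 per tonne

Net carry = r + u − y = 0.0101 + 0.0429 − 0.0000 = 0.0530
F = S·e^((r+u−y)T) = 5949 · e^(0.0530 × 11/12) = 5949 · e^0.048583
= 5949 × 1.049783 = £6,245 per tonne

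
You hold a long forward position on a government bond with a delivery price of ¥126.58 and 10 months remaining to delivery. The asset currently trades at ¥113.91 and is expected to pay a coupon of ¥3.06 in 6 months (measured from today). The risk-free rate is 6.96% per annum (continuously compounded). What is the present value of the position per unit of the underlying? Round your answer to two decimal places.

-¥8.49

PV(remaining coupons) I = 3.06·e^(−0.0696·6/12) = 2.9553
Current forward F = (S − I)·e^(rT) = (113.91 − 2.9553)·e^(0.0696·10/12) = 110.9547 × 1.059715 = 117.5804
Value (long) = (F − K)·e^(−rT) = (117.5804 − 126.58) × 0.943650 = -8.4925
Value = -¥8.49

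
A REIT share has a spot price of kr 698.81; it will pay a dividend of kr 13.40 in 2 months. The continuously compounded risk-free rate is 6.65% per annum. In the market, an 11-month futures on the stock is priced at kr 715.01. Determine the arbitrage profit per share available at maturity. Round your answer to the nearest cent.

kr 13.64 per share

PV(dividends) I = 13.40·e^(−0.0665·2/12) = 13.2523
Fair futures F* = (S − I)·e^(rT) = (698.81 − 13.2523)·e^0.060958 = 685.5577 × 1.062854 = 728.6477
Market kr 715.01 < fair 728.6477: forward underpriced → reverse cash-and-carry (short the stock, invest proceeds at r, pay the dividends, go long the forward).
Profit at T = |F_mkt − F*| = |715.01 − 728.6477| = kr 13.64 per share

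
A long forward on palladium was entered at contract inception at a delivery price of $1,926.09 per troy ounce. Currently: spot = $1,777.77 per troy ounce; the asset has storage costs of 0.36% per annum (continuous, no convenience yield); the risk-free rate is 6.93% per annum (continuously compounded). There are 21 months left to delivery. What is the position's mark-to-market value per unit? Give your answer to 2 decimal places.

$82.89 per troy ounce

Current fair forward for the remaining 21 months: F = S·e^((r + u)·T), (r + u) = 0.0693 + 0.0036 = 0.0729
F = 1777.77 · e^(0.0729 × 21/12) = 1777.77 × 1.13607007 = 2019.6713
Value of long forward = (F − K)·e^(−rT) = (2019.6713 − 1926.09) · e^(−0.0693·21/12)
= 93.5813 × 0.88579033 = 82.89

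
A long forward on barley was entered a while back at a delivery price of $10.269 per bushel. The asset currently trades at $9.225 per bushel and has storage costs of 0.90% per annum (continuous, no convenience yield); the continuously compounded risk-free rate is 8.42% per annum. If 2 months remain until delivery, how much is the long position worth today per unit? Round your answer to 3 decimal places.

-$0.887 per bushel

Current fair forward for the remaining 2 months: F = S·e^((r + u)·T), (r + u) = 0.0842 + 0.0090 = 0.0932
F = 9.225 · e^(0.0932 × 2/12) = 9.225 × 1.015655 = 9.3694
Value of long forward = (F − K)·e^(−rT) = (9.3694 − 10.269) · e^(−0.0842·2/12)
= -0.8996 × 0.986065 = -0.887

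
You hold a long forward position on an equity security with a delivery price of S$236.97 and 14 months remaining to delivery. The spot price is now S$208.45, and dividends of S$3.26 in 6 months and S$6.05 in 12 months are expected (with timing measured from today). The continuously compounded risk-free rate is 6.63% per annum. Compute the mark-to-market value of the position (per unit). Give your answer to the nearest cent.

PV(remaining dividends) I = 3.26·e^(−0.0663·6/12) + 6.05·e^(−0.0663·12/12) = 8.8156
Current forward F = (S − I)·e^(rT) = (208.45 − 8.8156)·e^(0.0663·14/12) = 199.6344 × 1.080420 = 215.6890
Value (long) = (F − K)·e^(−rT) = (215.6890 − 236.97) × 0.925566 = -19.6970
Value = -S$19.70

-S$19.70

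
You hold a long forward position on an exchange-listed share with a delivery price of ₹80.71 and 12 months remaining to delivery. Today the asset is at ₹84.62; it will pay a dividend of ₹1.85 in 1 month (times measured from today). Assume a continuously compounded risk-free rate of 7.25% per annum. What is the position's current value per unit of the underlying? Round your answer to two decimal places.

PV(remaining dividends) I = 1.85·e^(−0.0725·1/12) = 1.8389
Current forward F = (S − I)·e^(rT) = (84.62 − 1.8389)·e^(0.0725·12/12) = 82.7811 × 1.075193 = 89.0057
Value (long) = (F − K)·e^(−rT) = (89.0057 − 80.71) × 0.930066 = 7.7155
Value = ₹7.72

₹7.72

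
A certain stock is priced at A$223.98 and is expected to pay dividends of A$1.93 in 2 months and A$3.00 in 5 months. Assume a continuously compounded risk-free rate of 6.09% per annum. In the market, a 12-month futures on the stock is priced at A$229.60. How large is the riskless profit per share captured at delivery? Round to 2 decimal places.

PV(dividends) I = 1.93·e^(−0.0609·2/12) + 3.00·e^(−0.0609·5/12) = 4.8353
Fair futures F* = (S − I)·e^(rT) = (223.98 − 4.8353)·e^0.060900 = 219.1447 × 1.062793 = 232.9055
Market A$229.60 < fair 232.9055: forward underpriced → reverse cash-and-carry (short the stock, invest proceeds at r, pay the dividends, go long the forward).
Profit at T = |F_mkt − F*| = |229.60 − 232.9055| = A$3.31 per share

A$3.31 per share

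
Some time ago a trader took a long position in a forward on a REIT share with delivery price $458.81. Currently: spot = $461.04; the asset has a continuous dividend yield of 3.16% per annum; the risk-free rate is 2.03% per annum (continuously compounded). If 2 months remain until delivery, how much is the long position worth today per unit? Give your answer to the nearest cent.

Current fair forward for the remaining 2 months: F = S·e^((r − q)·T), (r − q) = 0.0203 − 0.0316 = -0.0113
F = 461.04 · e^(-0.0113 × 2/12) = 461.04 × 0.998118 = 460.1723
Value of long forward = (F − K)·e^(−rT) = (460.1723 − 458.81) · e^(−0.0203·2/12)
= 1.3623 × 0.996622 = 1.36

$1.36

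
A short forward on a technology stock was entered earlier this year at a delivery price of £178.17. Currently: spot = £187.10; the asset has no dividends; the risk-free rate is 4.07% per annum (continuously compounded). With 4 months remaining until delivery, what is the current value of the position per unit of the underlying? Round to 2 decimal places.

Current fair forward for the remaining 4 months: F = S·e^(r·T), r = 0.0407
F = 187.10 · e^(0.0407 × 4/12) = 187.10 × 1.013659 = 189.6556
Value of long forward = (F − K)·e^(−rT) = (189.6556 − 178.17) · e^(−0.0407·4/12)
= 11.4856 × 0.986525 = 11.33
Short position value = −(long value) = -£11.33

-£11.33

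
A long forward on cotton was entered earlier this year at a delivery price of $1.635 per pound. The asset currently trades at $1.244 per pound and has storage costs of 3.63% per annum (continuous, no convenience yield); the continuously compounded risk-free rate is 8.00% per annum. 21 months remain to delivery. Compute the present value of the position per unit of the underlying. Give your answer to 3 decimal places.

Current fair forward for the remaining 21 months: F = S·e^((r + u)·T), (r + u) = 0.0800 + 0.0363 = 0.1163
F = 1.244 · e^(0.1163 × 21/12) = 1.244 × 1.225716 = 1.5248
Value of long forward = (F − K)·e^(−rT) = (1.5248 − 1.635) · e^(−0.0800·21/12)
= -0.1102 × 0.869358 = -0.096

-$0.096 per pound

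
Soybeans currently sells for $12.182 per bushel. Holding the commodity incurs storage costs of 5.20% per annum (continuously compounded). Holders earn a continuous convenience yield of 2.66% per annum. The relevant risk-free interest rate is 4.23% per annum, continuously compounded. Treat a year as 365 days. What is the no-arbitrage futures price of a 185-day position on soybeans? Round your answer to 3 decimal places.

$12.607 per bushel

Net carry = r + u − y = 0.0423 + 0.0520 − 0.0266 = 0.0677
F = S·e^((r+u−y)T) = 12.182 · e^(0.0677 × 185/365) = 12.182 · e^0.034314
= 12.182 × 1.034910 = $12.607 per bushel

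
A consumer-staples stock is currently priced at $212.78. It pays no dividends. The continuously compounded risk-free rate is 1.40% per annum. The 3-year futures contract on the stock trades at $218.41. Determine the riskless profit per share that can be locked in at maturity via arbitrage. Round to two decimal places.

Fair futures: F* = S·e^(carry·T), with carry = r = 0.0140
F* = 212.78 · e^(0.0140 × 3) = 212.78 · e^0.042000 = 212.78 × 1.042894 = $221.9070
Market $218.41 < fair $221.9070: forward underpriced → reverse cash-and-carry (short spot, go long the forward).
At maturity, profit = |F_mkt − F*| = |218.41 − 221.9070| = $3.50 per share

$3.50 per share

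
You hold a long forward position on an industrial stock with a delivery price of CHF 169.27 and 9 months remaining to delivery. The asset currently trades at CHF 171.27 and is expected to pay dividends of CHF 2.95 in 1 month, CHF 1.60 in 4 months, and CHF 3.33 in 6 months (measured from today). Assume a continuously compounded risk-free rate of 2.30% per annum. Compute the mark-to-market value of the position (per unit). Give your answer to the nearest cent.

PV(remaining dividends) I = 2.95·e^(−0.0230·1/12) + 1.60·e^(−0.0230·4/12) + 3.33·e^(−0.0230·6/12) = 7.8241
Current forward F = (S − I)·e^(rT) = (171.27 − 7.8241)·e^(0.0230·9/12) = 163.4459 × 1.017400 = 166.2899
Value (long) = (F − K)·e^(−rT) = (166.2899 − 169.27) × 0.982898 = -2.9291
Value = -CHF 2.93

-CHF 2.93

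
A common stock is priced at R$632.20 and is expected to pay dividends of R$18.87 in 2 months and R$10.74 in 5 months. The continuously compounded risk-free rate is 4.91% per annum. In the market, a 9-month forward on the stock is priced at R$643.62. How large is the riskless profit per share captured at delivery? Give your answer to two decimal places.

PV(dividends) I = 18.87·e^(−0.0491·2/12) + 10.74·e^(−0.0491·5/12) = 29.2387
Fair forward F* = (S − I)·e^(rT) = (632.20 − 29.2387)·e^0.036825 = 602.9613 × 1.037511 = 625.5790
Market R$643.62 > fair 625.5790: forward overpriced → cash-and-carry (borrow at r, buy the stock and collect the dividends, short the forward).
Profit at T = |F_mkt − F*| = |643.62 − 625.5790| = R$18.04 per share

R$18.04 per share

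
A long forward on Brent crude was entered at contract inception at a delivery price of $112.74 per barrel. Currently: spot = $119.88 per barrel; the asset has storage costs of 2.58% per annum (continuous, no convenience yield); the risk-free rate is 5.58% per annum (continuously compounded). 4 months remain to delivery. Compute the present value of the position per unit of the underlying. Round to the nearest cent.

Current fair forward for the remaining 4 months: F = S·e^((r + u)·T), (r + u) = 0.0558 + 0.0258 = 0.0816
F = 119.88 · e^(0.0816 × 4/12) = 119.88 × 1.027573 = 123.1855
Value of long forward = (F − K)·e^(−rT) = (123.1855 − 112.74) · e^(−0.0558·4/12)
= 10.4455 × 0.981572 = 10.25

$10.25 per barrel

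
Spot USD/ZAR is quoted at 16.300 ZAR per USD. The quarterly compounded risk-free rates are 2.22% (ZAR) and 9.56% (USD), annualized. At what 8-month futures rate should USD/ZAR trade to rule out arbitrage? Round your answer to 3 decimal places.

15.533

By covered interest parity, F = S · (1+r_ZAR/4)^(4T) / (1+r_USD/4)^(4T)
= 16.300 × 1.014869 / 1.065009 = 16.300 × 0.952921
F = 15.533 ZAR per USD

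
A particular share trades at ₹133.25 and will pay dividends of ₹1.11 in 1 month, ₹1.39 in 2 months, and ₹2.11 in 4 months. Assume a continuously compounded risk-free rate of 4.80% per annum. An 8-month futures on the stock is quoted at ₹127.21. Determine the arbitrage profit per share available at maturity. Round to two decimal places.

PV(dividends) I = 1.11·e^(−0.0480·1/12) + 1.39·e^(−0.0480·2/12) + 2.11·e^(−0.0480·4/12) = 4.5610
Fair futures F* = (S − I)·e^(rT) = (133.25 − 4.5610)·e^0.032000 = 128.6890 × 1.032518 = 132.8737
Market ₹127.21 < fair 132.8737: forward underpriced → reverse cash-and-carry (short the stock, invest proceeds at r, pay the dividends, go long the forward).
Profit at T = |F_mkt − F*| = |127.21 − 132.8737| = ₹5.66 per share

₹5.66 per share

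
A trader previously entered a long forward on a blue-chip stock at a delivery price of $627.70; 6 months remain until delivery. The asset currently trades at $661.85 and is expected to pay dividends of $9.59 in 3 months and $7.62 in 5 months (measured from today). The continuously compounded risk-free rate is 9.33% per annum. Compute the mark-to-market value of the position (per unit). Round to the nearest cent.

PV(remaining dividends) I = 9.59·e^(−0.0933·3/12) + 7.62·e^(−0.0933·5/12) = 16.6984
Current forward F = (S − I)·e^(rT) = (661.85 − 16.6984)·e^(0.0933·6/12) = 645.1516 × 1.047755 = 675.9608
Value (long) = (F − K)·e^(−rT) = (675.9608 − 627.70) × 0.954421 = 46.0611
Value = $46.06

$46.06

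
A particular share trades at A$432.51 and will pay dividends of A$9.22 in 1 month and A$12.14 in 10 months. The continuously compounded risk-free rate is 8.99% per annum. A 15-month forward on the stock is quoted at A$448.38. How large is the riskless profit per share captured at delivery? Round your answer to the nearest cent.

PV(dividends) I = 9.22·e^(−0.0899·1/12) + 12.14·e^(−0.0899·10/12) = 20.4149
Fair forward F* = (S − I)·e^(rT) = (432.51 − 20.4149)·e^0.112375 = 412.0951 × 1.118932 = 461.1064
Market A$448.38 < fair 461.1064: forward underpriced → reverse cash-and-carry (short the stock, invest proceeds at r, pay the dividends, go long the forward).
Profit at T = |F_mkt − F*| = |448.38 − 461.1064| = A$12.73 per share

A$12.73 per share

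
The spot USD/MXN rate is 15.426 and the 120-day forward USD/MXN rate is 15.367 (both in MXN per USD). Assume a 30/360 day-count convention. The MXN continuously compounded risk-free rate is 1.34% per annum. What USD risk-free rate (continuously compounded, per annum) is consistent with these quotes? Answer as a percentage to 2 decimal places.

2.49%

F = S·e^((r_MXN − r_USD)T) ⇒ r_USD = r_MXN − ln(F/S)/T
ln(15.367/15.426) = -0.003832; /(120/360) = -0.011496
r_USD = 0.0134 + 0.011496 = 0.024896
r_USD = 2.49%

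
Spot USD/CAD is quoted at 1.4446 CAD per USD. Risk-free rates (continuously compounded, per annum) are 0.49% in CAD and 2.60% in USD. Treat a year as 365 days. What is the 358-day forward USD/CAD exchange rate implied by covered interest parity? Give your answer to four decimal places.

1.4150

F = S·e^((r_CAD − r_USD)T) = 1.4446 · e^((0.0049 − 0.0260) × 358/365)
= 1.4446 · e^-0.020695 = 1.4446 × 0.979518
F = 1.4150 CAD per USD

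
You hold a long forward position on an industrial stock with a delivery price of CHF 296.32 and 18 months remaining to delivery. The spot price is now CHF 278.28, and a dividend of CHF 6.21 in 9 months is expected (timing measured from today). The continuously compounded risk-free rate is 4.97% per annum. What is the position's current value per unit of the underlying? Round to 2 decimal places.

-CHF 2.74

PV(remaining dividends) I = 6.21·e^(−0.0497·9/12) = 5.9828
Current forward F = (S − I)·e^(rT) = (278.28 − 5.9828)·e^(0.0497·18/12) = 272.2972 × 1.077399 = 293.3727
Value (long) = (F − K)·e^(−rT) = (293.3727 − 296.32) × 0.928161 = -2.7356
Value = -CHF 2.74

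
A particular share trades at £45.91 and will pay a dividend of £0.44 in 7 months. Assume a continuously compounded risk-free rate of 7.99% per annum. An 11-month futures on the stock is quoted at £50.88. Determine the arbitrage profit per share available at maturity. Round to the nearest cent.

£1.93 per share

PV(dividends) I = 0.44·e^(−0.0799·7/12) = 0.4200
Fair futures F* = (S − I)·e^(rT) = (45.91 − 0.4200)·e^0.073242 = 45.4900 × 1.075991 = 48.9468
Market £50.88 > fair 48.9468: forward overpriced → cash-and-carry (borrow at r, buy the stock and collect the dividends, short the forward).
Profit at T = |F_mkt − F*| = |50.88 − 48.9468| = £1.93 per share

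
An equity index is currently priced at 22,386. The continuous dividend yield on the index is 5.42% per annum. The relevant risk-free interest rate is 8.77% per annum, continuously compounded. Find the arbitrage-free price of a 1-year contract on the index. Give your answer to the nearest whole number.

23,149

F = S·e^((r − q)T) = 22386 · e^((0.0877 − 0.0542) × 12/12)
= 22386 · e^0.033500 = 22386 × 1.034067
F = 23,149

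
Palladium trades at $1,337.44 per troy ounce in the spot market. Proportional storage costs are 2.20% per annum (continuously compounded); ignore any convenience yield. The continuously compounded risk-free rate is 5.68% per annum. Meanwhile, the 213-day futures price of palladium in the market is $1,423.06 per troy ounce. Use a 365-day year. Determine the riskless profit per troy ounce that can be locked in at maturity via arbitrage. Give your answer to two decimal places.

$22.68 per troy ounce

Fair futures: F* = S·e^(carry·T), with carry = (r + u) = 0.0568 + 0.0220 = 0.0788
F* = 1337.44 · e^(0.0788 × 213/365) = 1337.44 · e^0.04598466 = 1337.44 × 1.04705835 = $1400.3777
Market $1423.06 > fair $1400.3777: forward overpriced → cash-and-carry (buy spot, short the forward).
At maturity, profit = |F_mkt − F*| = |1423.06 − 1400.3777| = $22.68 per troy ounce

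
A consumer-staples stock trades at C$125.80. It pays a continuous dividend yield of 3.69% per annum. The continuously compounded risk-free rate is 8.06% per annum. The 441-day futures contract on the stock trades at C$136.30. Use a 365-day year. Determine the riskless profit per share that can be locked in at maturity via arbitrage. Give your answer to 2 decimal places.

C$3.68 per share

Fair futures: F* = S·e^(carry·T), with carry = (r − q) = 0.0806 − 0.0369 = 0.0437
F* = 125.80 · e^(0.0437 × 441/365) = 125.80 · e^0.052799 = 125.80 × 1.054218 = C$132.6206
Market C$136.30 > fair C$132.6206: forward overpriced → cash-and-carry (buy spot, short the forward).
At maturity, profit = |F_mkt − F*| = |136.30 − 132.6206| = C$3.68 per share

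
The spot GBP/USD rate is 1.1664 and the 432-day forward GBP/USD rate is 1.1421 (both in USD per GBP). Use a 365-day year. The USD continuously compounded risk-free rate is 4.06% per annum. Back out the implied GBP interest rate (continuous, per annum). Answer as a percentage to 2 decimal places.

F = S·e^((r_USD − r_GBP)T) ⇒ r_GBP = r_USD − ln(F/S)/T
ln(1.1421/1.1664) = -0.021053; /(432/365) = -0.017788
r_GBP = 0.0406 + 0.017788 = 0.058388
r_GBP = 5.84%

5.84%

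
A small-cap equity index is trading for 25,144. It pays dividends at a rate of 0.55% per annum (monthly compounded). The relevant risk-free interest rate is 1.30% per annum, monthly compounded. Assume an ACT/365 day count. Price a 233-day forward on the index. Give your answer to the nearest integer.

25,265

F = S · (1+r/12)^(12T) / (1+q/12)^(12T)
= 25144 × 1.008329 / 1.003516 = 25144 × 1.004796
F = 25,265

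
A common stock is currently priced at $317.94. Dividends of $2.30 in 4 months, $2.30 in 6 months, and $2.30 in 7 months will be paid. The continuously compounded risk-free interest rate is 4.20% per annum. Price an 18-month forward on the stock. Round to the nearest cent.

PV(dividends) I = 2.30·e^(−0.0420·4/12) + 2.30·e^(−0.0420·6/12) + 2.30·e^(−0.0420·7/12)
I = 2.2680 + 2.2522 + 2.2443 = 6.7645
F = (S − I)·e^(rT) = (317.94 − 6.7645) · e^(0.0420·18/12)
= 311.1755 · e^0.063000 = 311.1755 × 1.065027 = $331.41

$331.41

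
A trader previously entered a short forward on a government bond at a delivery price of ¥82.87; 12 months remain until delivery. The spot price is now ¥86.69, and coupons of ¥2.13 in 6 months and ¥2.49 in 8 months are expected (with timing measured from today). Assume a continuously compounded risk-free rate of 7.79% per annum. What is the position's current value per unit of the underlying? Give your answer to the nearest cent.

-¥5.62

PV(remaining coupons) I = 2.13·e^(−0.0779·6/12) + 2.49·e^(−0.0779·8/12) = 4.4126
Current forward F = (S − I)·e^(rT) = (86.69 − 4.4126)·e^(0.0779·12/12) = 82.2774 × 1.081015 = 88.9431
Value (long) = (F − K)·e^(−rT) = (88.9431 − 82.87) × 0.925057 = 5.6180
Short position value = −(long value) = -¥5.62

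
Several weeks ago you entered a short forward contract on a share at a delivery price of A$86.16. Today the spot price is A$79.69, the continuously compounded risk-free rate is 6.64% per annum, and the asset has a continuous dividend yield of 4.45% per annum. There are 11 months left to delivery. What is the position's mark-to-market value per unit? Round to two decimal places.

A$4.57

Current fair forward for the remaining 11 months: F = S·e^((r − q)·T), (r − q) = 0.0664 − 0.0445 = 0.0219
F = 79.69 · e^(0.0219 × 11/12) = 79.69 × 1.020278 = 81.3060
Value of long forward = (F − K)·e^(−rT) = (81.3060 − 86.16) · e^(−0.0664·11/12)
= -4.8540 × 0.940949 = -4.57
Short position value = −(long value) = A$4.57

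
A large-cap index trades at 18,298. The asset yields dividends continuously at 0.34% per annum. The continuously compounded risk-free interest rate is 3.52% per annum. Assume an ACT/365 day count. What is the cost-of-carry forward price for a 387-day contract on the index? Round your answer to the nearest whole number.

F = S·e^((r − q)T) = 18298 · e^((0.0352 − 0.0034) × 387/365)
= 18298 · e^0.033717 = 18298 × 1.034292
F = 18,925

18,925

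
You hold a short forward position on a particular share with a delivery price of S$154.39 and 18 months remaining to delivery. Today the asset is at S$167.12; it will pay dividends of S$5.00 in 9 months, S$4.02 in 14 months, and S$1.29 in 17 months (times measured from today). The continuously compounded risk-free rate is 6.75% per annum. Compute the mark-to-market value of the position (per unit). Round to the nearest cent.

-S$17.96

PV(remaining dividends) I = 5.00·e^(−0.0675·9/12) + 4.02·e^(−0.0675·14/12) + 1.29·e^(−0.0675·17/12) = 9.6411
Current forward F = (S − I)·e^(rT) = (167.12 − 9.6411)·e^(0.0675·18/12) = 157.4789 × 1.106553 = 174.2587
Value (long) = (F − K)·e^(−rT) = (174.2587 − 154.39) × 0.903707 = 17.9555
Short position value = −(long value) = -S$17.96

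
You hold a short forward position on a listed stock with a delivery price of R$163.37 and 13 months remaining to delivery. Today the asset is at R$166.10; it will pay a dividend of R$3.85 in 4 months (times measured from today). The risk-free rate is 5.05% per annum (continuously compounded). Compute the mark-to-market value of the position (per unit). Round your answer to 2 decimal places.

-R$7.64

PV(remaining dividends) I = 3.85·e^(−0.0505·4/12) = 3.7857
Current forward F = (S − I)·e^(rT) = (166.10 − 3.7857)·e^(0.0505·13/12) = 162.3143 × 1.056233 = 171.4417
Value (long) = (F − K)·e^(−rT) = (171.4417 − 163.37) × 0.946761 = 7.6420
Short position value = −(long value) = -R$7.64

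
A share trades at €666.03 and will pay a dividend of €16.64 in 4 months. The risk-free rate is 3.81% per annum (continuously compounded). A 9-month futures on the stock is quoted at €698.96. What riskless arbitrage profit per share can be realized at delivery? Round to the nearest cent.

PV(dividends) I = 16.64·e^(−0.0381·4/12) = 16.4300
Fair futures F* = (S − I)·e^(rT) = (666.03 − 16.4300)·e^0.028575 = 649.6000 × 1.028987 = 668.4300
Market €698.96 > fair 668.4300: forward overpriced → cash-and-carry (borrow at r, buy the stock and collect the dividends, short the forward).
Profit at T = |F_mkt − F*| = |698.96 − 668.4300| = €30.53 per share

€30.53 per share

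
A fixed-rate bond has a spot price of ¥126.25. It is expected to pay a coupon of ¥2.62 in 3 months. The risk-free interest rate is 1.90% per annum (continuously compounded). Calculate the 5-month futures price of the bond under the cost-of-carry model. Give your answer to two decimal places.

¥124.63

PV(coupons) I = 2.62·e^(−0.0190·3/12)
I = 2.6076
F = (S − I)·e^(rT) = (126.25 − 2.6076) · e^(0.0190·5/12)
= 123.6424 · e^0.007917 = 123.6424 × 1.007948 = ¥124.63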